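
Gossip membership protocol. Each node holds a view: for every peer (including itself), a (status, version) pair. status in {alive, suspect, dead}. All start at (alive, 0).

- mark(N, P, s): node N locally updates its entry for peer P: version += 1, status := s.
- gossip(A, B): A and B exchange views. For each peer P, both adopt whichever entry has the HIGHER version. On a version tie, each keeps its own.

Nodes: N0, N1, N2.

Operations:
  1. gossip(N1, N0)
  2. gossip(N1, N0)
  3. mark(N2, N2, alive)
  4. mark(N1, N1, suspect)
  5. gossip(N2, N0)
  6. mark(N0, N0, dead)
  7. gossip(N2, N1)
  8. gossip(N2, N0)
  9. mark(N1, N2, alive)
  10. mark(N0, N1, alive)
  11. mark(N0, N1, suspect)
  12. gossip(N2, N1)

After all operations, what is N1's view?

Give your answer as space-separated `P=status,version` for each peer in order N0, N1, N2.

Op 1: gossip N1<->N0 -> N1.N0=(alive,v0) N1.N1=(alive,v0) N1.N2=(alive,v0) | N0.N0=(alive,v0) N0.N1=(alive,v0) N0.N2=(alive,v0)
Op 2: gossip N1<->N0 -> N1.N0=(alive,v0) N1.N1=(alive,v0) N1.N2=(alive,v0) | N0.N0=(alive,v0) N0.N1=(alive,v0) N0.N2=(alive,v0)
Op 3: N2 marks N2=alive -> (alive,v1)
Op 4: N1 marks N1=suspect -> (suspect,v1)
Op 5: gossip N2<->N0 -> N2.N0=(alive,v0) N2.N1=(alive,v0) N2.N2=(alive,v1) | N0.N0=(alive,v0) N0.N1=(alive,v0) N0.N2=(alive,v1)
Op 6: N0 marks N0=dead -> (dead,v1)
Op 7: gossip N2<->N1 -> N2.N0=(alive,v0) N2.N1=(suspect,v1) N2.N2=(alive,v1) | N1.N0=(alive,v0) N1.N1=(suspect,v1) N1.N2=(alive,v1)
Op 8: gossip N2<->N0 -> N2.N0=(dead,v1) N2.N1=(suspect,v1) N2.N2=(alive,v1) | N0.N0=(dead,v1) N0.N1=(suspect,v1) N0.N2=(alive,v1)
Op 9: N1 marks N2=alive -> (alive,v2)
Op 10: N0 marks N1=alive -> (alive,v2)
Op 11: N0 marks N1=suspect -> (suspect,v3)
Op 12: gossip N2<->N1 -> N2.N0=(dead,v1) N2.N1=(suspect,v1) N2.N2=(alive,v2) | N1.N0=(dead,v1) N1.N1=(suspect,v1) N1.N2=(alive,v2)

Answer: N0=dead,1 N1=suspect,1 N2=alive,2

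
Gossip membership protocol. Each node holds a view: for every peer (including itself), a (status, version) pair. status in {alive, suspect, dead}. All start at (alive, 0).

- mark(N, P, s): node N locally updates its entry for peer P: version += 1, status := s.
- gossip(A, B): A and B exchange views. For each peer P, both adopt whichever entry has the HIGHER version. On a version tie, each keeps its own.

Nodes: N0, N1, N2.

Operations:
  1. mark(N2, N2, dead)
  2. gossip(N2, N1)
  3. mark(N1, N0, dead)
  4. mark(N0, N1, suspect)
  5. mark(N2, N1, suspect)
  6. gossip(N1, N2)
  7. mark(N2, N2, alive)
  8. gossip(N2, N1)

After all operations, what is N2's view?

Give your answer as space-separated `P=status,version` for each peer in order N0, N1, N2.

Op 1: N2 marks N2=dead -> (dead,v1)
Op 2: gossip N2<->N1 -> N2.N0=(alive,v0) N2.N1=(alive,v0) N2.N2=(dead,v1) | N1.N0=(alive,v0) N1.N1=(alive,v0) N1.N2=(dead,v1)
Op 3: N1 marks N0=dead -> (dead,v1)
Op 4: N0 marks N1=suspect -> (suspect,v1)
Op 5: N2 marks N1=suspect -> (suspect,v1)
Op 6: gossip N1<->N2 -> N1.N0=(dead,v1) N1.N1=(suspect,v1) N1.N2=(dead,v1) | N2.N0=(dead,v1) N2.N1=(suspect,v1) N2.N2=(dead,v1)
Op 7: N2 marks N2=alive -> (alive,v2)
Op 8: gossip N2<->N1 -> N2.N0=(dead,v1) N2.N1=(suspect,v1) N2.N2=(alive,v2) | N1.N0=(dead,v1) N1.N1=(suspect,v1) N1.N2=(alive,v2)

Answer: N0=dead,1 N1=suspect,1 N2=alive,2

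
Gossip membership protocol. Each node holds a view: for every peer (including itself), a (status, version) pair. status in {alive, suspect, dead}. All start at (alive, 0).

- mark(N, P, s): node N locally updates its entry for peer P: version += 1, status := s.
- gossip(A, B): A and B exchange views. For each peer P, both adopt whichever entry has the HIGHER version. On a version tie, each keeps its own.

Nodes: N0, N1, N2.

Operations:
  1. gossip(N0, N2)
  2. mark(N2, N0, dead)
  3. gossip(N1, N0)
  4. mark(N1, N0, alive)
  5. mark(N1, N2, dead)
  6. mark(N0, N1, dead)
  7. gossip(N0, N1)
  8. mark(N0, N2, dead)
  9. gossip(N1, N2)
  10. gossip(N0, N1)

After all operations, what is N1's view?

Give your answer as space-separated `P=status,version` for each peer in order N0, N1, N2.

Op 1: gossip N0<->N2 -> N0.N0=(alive,v0) N0.N1=(alive,v0) N0.N2=(alive,v0) | N2.N0=(alive,v0) N2.N1=(alive,v0) N2.N2=(alive,v0)
Op 2: N2 marks N0=dead -> (dead,v1)
Op 3: gossip N1<->N0 -> N1.N0=(alive,v0) N1.N1=(alive,v0) N1.N2=(alive,v0) | N0.N0=(alive,v0) N0.N1=(alive,v0) N0.N2=(alive,v0)
Op 4: N1 marks N0=alive -> (alive,v1)
Op 5: N1 marks N2=dead -> (dead,v1)
Op 6: N0 marks N1=dead -> (dead,v1)
Op 7: gossip N0<->N1 -> N0.N0=(alive,v1) N0.N1=(dead,v1) N0.N2=(dead,v1) | N1.N0=(alive,v1) N1.N1=(dead,v1) N1.N2=(dead,v1)
Op 8: N0 marks N2=dead -> (dead,v2)
Op 9: gossip N1<->N2 -> N1.N0=(alive,v1) N1.N1=(dead,v1) N1.N2=(dead,v1) | N2.N0=(dead,v1) N2.N1=(dead,v1) N2.N2=(dead,v1)
Op 10: gossip N0<->N1 -> N0.N0=(alive,v1) N0.N1=(dead,v1) N0.N2=(dead,v2) | N1.N0=(alive,v1) N1.N1=(dead,v1) N1.N2=(dead,v2)

Answer: N0=alive,1 N1=dead,1 N2=dead,2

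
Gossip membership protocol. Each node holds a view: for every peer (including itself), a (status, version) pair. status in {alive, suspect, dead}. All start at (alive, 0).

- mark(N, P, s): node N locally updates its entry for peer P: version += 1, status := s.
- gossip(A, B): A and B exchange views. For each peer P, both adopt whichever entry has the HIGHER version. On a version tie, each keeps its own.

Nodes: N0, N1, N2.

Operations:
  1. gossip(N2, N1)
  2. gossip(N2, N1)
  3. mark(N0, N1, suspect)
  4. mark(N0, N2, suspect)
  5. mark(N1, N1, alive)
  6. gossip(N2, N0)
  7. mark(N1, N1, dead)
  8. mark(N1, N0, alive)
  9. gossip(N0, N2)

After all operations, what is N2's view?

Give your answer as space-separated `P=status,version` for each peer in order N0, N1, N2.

Answer: N0=alive,0 N1=suspect,1 N2=suspect,1

Derivation:
Op 1: gossip N2<->N1 -> N2.N0=(alive,v0) N2.N1=(alive,v0) N2.N2=(alive,v0) | N1.N0=(alive,v0) N1.N1=(alive,v0) N1.N2=(alive,v0)
Op 2: gossip N2<->N1 -> N2.N0=(alive,v0) N2.N1=(alive,v0) N2.N2=(alive,v0) | N1.N0=(alive,v0) N1.N1=(alive,v0) N1.N2=(alive,v0)
Op 3: N0 marks N1=suspect -> (suspect,v1)
Op 4: N0 marks N2=suspect -> (suspect,v1)
Op 5: N1 marks N1=alive -> (alive,v1)
Op 6: gossip N2<->N0 -> N2.N0=(alive,v0) N2.N1=(suspect,v1) N2.N2=(suspect,v1) | N0.N0=(alive,v0) N0.N1=(suspect,v1) N0.N2=(suspect,v1)
Op 7: N1 marks N1=dead -> (dead,v2)
Op 8: N1 marks N0=alive -> (alive,v1)
Op 9: gossip N0<->N2 -> N0.N0=(alive,v0) N0.N1=(suspect,v1) N0.N2=(suspect,v1) | N2.N0=(alive,v0) N2.N1=(suspect,v1) N2.N2=(suspect,v1)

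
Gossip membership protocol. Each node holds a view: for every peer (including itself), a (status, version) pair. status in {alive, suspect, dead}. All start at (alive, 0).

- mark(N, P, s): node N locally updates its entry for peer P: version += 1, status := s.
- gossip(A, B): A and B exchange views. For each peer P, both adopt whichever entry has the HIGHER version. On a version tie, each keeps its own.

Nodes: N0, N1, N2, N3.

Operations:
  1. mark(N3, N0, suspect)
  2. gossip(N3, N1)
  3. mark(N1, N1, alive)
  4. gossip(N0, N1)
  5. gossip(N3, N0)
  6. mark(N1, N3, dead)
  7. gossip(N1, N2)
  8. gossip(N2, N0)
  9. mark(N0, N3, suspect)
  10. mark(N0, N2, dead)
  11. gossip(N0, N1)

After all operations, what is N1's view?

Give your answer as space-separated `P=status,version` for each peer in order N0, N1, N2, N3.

Answer: N0=suspect,1 N1=alive,1 N2=dead,1 N3=suspect,2

Derivation:
Op 1: N3 marks N0=suspect -> (suspect,v1)
Op 2: gossip N3<->N1 -> N3.N0=(suspect,v1) N3.N1=(alive,v0) N3.N2=(alive,v0) N3.N3=(alive,v0) | N1.N0=(suspect,v1) N1.N1=(alive,v0) N1.N2=(alive,v0) N1.N3=(alive,v0)
Op 3: N1 marks N1=alive -> (alive,v1)
Op 4: gossip N0<->N1 -> N0.N0=(suspect,v1) N0.N1=(alive,v1) N0.N2=(alive,v0) N0.N3=(alive,v0) | N1.N0=(suspect,v1) N1.N1=(alive,v1) N1.N2=(alive,v0) N1.N3=(alive,v0)
Op 5: gossip N3<->N0 -> N3.N0=(suspect,v1) N3.N1=(alive,v1) N3.N2=(alive,v0) N3.N3=(alive,v0) | N0.N0=(suspect,v1) N0.N1=(alive,v1) N0.N2=(alive,v0) N0.N3=(alive,v0)
Op 6: N1 marks N3=dead -> (dead,v1)
Op 7: gossip N1<->N2 -> N1.N0=(suspect,v1) N1.N1=(alive,v1) N1.N2=(alive,v0) N1.N3=(dead,v1) | N2.N0=(suspect,v1) N2.N1=(alive,v1) N2.N2=(alive,v0) N2.N3=(dead,v1)
Op 8: gossip N2<->N0 -> N2.N0=(suspect,v1) N2.N1=(alive,v1) N2.N2=(alive,v0) N2.N3=(dead,v1) | N0.N0=(suspect,v1) N0.N1=(alive,v1) N0.N2=(alive,v0) N0.N3=(dead,v1)
Op 9: N0 marks N3=suspect -> (suspect,v2)
Op 10: N0 marks N2=dead -> (dead,v1)
Op 11: gossip N0<->N1 -> N0.N0=(suspect,v1) N0.N1=(alive,v1) N0.N2=(dead,v1) N0.N3=(suspect,v2) | N1.N0=(suspect,v1) N1.N1=(alive,v1) N1.N2=(dead,v1) N1.N3=(suspect,v2)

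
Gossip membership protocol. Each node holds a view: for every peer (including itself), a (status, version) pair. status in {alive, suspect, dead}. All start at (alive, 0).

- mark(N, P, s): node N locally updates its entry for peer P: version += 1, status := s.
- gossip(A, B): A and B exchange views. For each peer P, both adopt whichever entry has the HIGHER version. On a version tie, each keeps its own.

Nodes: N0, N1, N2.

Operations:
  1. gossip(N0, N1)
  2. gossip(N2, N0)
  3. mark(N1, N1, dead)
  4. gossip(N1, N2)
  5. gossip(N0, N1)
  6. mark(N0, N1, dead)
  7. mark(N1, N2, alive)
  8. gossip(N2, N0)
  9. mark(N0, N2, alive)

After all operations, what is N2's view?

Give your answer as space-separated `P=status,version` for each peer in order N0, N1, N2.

Answer: N0=alive,0 N1=dead,2 N2=alive,0

Derivation:
Op 1: gossip N0<->N1 -> N0.N0=(alive,v0) N0.N1=(alive,v0) N0.N2=(alive,v0) | N1.N0=(alive,v0) N1.N1=(alive,v0) N1.N2=(alive,v0)
Op 2: gossip N2<->N0 -> N2.N0=(alive,v0) N2.N1=(alive,v0) N2.N2=(alive,v0) | N0.N0=(alive,v0) N0.N1=(alive,v0) N0.N2=(alive,v0)
Op 3: N1 marks N1=dead -> (dead,v1)
Op 4: gossip N1<->N2 -> N1.N0=(alive,v0) N1.N1=(dead,v1) N1.N2=(alive,v0) | N2.N0=(alive,v0) N2.N1=(dead,v1) N2.N2=(alive,v0)
Op 5: gossip N0<->N1 -> N0.N0=(alive,v0) N0.N1=(dead,v1) N0.N2=(alive,v0) | N1.N0=(alive,v0) N1.N1=(dead,v1) N1.N2=(alive,v0)
Op 6: N0 marks N1=dead -> (dead,v2)
Op 7: N1 marks N2=alive -> (alive,v1)
Op 8: gossip N2<->N0 -> N2.N0=(alive,v0) N2.N1=(dead,v2) N2.N2=(alive,v0) | N0.N0=(alive,v0) N0.N1=(dead,v2) N0.N2=(alive,v0)
Op 9: N0 marks N2=alive -> (alive,v1)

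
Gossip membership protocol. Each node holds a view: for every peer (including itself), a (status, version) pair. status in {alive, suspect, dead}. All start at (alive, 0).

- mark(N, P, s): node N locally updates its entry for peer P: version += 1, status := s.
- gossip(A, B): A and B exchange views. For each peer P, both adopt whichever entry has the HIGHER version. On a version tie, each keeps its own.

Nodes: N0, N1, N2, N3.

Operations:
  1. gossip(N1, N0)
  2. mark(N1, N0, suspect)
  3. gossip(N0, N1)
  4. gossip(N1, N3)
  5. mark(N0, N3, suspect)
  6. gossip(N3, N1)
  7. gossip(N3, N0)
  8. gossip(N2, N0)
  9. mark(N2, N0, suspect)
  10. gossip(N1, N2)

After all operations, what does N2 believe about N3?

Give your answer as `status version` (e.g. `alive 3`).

Op 1: gossip N1<->N0 -> N1.N0=(alive,v0) N1.N1=(alive,v0) N1.N2=(alive,v0) N1.N3=(alive,v0) | N0.N0=(alive,v0) N0.N1=(alive,v0) N0.N2=(alive,v0) N0.N3=(alive,v0)
Op 2: N1 marks N0=suspect -> (suspect,v1)
Op 3: gossip N0<->N1 -> N0.N0=(suspect,v1) N0.N1=(alive,v0) N0.N2=(alive,v0) N0.N3=(alive,v0) | N1.N0=(suspect,v1) N1.N1=(alive,v0) N1.N2=(alive,v0) N1.N3=(alive,v0)
Op 4: gossip N1<->N3 -> N1.N0=(suspect,v1) N1.N1=(alive,v0) N1.N2=(alive,v0) N1.N3=(alive,v0) | N3.N0=(suspect,v1) N3.N1=(alive,v0) N3.N2=(alive,v0) N3.N3=(alive,v0)
Op 5: N0 marks N3=suspect -> (suspect,v1)
Op 6: gossip N3<->N1 -> N3.N0=(suspect,v1) N3.N1=(alive,v0) N3.N2=(alive,v0) N3.N3=(alive,v0) | N1.N0=(suspect,v1) N1.N1=(alive,v0) N1.N2=(alive,v0) N1.N3=(alive,v0)
Op 7: gossip N3<->N0 -> N3.N0=(suspect,v1) N3.N1=(alive,v0) N3.N2=(alive,v0) N3.N3=(suspect,v1) | N0.N0=(suspect,v1) N0.N1=(alive,v0) N0.N2=(alive,v0) N0.N3=(suspect,v1)
Op 8: gossip N2<->N0 -> N2.N0=(suspect,v1) N2.N1=(alive,v0) N2.N2=(alive,v0) N2.N3=(suspect,v1) | N0.N0=(suspect,v1) N0.N1=(alive,v0) N0.N2=(alive,v0) N0.N3=(suspect,v1)
Op 9: N2 marks N0=suspect -> (suspect,v2)
Op 10: gossip N1<->N2 -> N1.N0=(suspect,v2) N1.N1=(alive,v0) N1.N2=(alive,v0) N1.N3=(suspect,v1) | N2.N0=(suspect,v2) N2.N1=(alive,v0) N2.N2=(alive,v0) N2.N3=(suspect,v1)

Answer: suspect 1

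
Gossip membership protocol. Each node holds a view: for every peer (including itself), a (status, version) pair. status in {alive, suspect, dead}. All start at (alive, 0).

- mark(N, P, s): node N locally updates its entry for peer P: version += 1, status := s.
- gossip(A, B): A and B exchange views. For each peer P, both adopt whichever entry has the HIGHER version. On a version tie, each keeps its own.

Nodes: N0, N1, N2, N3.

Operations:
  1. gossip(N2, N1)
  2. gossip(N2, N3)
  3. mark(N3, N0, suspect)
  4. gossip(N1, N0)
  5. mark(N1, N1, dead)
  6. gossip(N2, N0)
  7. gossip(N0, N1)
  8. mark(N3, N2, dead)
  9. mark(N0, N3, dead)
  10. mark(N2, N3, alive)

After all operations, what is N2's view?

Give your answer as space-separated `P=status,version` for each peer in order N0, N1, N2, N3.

Answer: N0=alive,0 N1=alive,0 N2=alive,0 N3=alive,1

Derivation:
Op 1: gossip N2<->N1 -> N2.N0=(alive,v0) N2.N1=(alive,v0) N2.N2=(alive,v0) N2.N3=(alive,v0) | N1.N0=(alive,v0) N1.N1=(alive,v0) N1.N2=(alive,v0) N1.N3=(alive,v0)
Op 2: gossip N2<->N3 -> N2.N0=(alive,v0) N2.N1=(alive,v0) N2.N2=(alive,v0) N2.N3=(alive,v0) | N3.N0=(alive,v0) N3.N1=(alive,v0) N3.N2=(alive,v0) N3.N3=(alive,v0)
Op 3: N3 marks N0=suspect -> (suspect,v1)
Op 4: gossip N1<->N0 -> N1.N0=(alive,v0) N1.N1=(alive,v0) N1.N2=(alive,v0) N1.N3=(alive,v0) | N0.N0=(alive,v0) N0.N1=(alive,v0) N0.N2=(alive,v0) N0.N3=(alive,v0)
Op 5: N1 marks N1=dead -> (dead,v1)
Op 6: gossip N2<->N0 -> N2.N0=(alive,v0) N2.N1=(alive,v0) N2.N2=(alive,v0) N2.N3=(alive,v0) | N0.N0=(alive,v0) N0.N1=(alive,v0) N0.N2=(alive,v0) N0.N3=(alive,v0)
Op 7: gossip N0<->N1 -> N0.N0=(alive,v0) N0.N1=(dead,v1) N0.N2=(alive,v0) N0.N3=(alive,v0) | N1.N0=(alive,v0) N1.N1=(dead,v1) N1.N2=(alive,v0) N1.N3=(alive,v0)
Op 8: N3 marks N2=dead -> (dead,v1)
Op 9: N0 marks N3=dead -> (dead,v1)
Op 10: N2 marks N3=alive -> (alive,v1)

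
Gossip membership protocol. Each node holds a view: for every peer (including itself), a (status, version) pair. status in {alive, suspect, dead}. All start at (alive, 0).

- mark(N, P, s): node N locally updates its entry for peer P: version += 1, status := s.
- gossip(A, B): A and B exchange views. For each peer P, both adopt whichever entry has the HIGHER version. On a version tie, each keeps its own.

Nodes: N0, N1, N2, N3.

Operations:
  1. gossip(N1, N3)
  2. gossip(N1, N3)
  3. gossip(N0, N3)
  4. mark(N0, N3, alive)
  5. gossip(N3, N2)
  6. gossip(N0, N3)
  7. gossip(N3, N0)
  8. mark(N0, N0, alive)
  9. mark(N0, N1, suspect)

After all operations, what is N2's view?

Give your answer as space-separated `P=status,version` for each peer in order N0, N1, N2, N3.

Op 1: gossip N1<->N3 -> N1.N0=(alive,v0) N1.N1=(alive,v0) N1.N2=(alive,v0) N1.N3=(alive,v0) | N3.N0=(alive,v0) N3.N1=(alive,v0) N3.N2=(alive,v0) N3.N3=(alive,v0)
Op 2: gossip N1<->N3 -> N1.N0=(alive,v0) N1.N1=(alive,v0) N1.N2=(alive,v0) N1.N3=(alive,v0) | N3.N0=(alive,v0) N3.N1=(alive,v0) N3.N2=(alive,v0) N3.N3=(alive,v0)
Op 3: gossip N0<->N3 -> N0.N0=(alive,v0) N0.N1=(alive,v0) N0.N2=(alive,v0) N0.N3=(alive,v0) | N3.N0=(alive,v0) N3.N1=(alive,v0) N3.N2=(alive,v0) N3.N3=(alive,v0)
Op 4: N0 marks N3=alive -> (alive,v1)
Op 5: gossip N3<->N2 -> N3.N0=(alive,v0) N3.N1=(alive,v0) N3.N2=(alive,v0) N3.N3=(alive,v0) | N2.N0=(alive,v0) N2.N1=(alive,v0) N2.N2=(alive,v0) N2.N3=(alive,v0)
Op 6: gossip N0<->N3 -> N0.N0=(alive,v0) N0.N1=(alive,v0) N0.N2=(alive,v0) N0.N3=(alive,v1) | N3.N0=(alive,v0) N3.N1=(alive,v0) N3.N2=(alive,v0) N3.N3=(alive,v1)
Op 7: gossip N3<->N0 -> N3.N0=(alive,v0) N3.N1=(alive,v0) N3.N2=(alive,v0) N3.N3=(alive,v1) | N0.N0=(alive,v0) N0.N1=(alive,v0) N0.N2=(alive,v0) N0.N3=(alive,v1)
Op 8: N0 marks N0=alive -> (alive,v1)
Op 9: N0 marks N1=suspect -> (suspect,v1)

Answer: N0=alive,0 N1=alive,0 N2=alive,0 N3=alive,0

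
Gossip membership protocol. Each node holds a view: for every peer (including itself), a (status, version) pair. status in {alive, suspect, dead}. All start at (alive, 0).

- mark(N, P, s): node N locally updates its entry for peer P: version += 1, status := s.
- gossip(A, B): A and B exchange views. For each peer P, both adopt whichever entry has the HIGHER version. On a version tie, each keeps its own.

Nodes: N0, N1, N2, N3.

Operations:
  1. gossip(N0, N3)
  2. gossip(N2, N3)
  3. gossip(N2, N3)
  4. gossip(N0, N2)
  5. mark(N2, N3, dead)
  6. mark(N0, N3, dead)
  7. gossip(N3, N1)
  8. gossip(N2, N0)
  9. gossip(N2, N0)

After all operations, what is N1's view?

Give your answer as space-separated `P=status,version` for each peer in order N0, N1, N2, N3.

Op 1: gossip N0<->N3 -> N0.N0=(alive,v0) N0.N1=(alive,v0) N0.N2=(alive,v0) N0.N3=(alive,v0) | N3.N0=(alive,v0) N3.N1=(alive,v0) N3.N2=(alive,v0) N3.N3=(alive,v0)
Op 2: gossip N2<->N3 -> N2.N0=(alive,v0) N2.N1=(alive,v0) N2.N2=(alive,v0) N2.N3=(alive,v0) | N3.N0=(alive,v0) N3.N1=(alive,v0) N3.N2=(alive,v0) N3.N3=(alive,v0)
Op 3: gossip N2<->N3 -> N2.N0=(alive,v0) N2.N1=(alive,v0) N2.N2=(alive,v0) N2.N3=(alive,v0) | N3.N0=(alive,v0) N3.N1=(alive,v0) N3.N2=(alive,v0) N3.N3=(alive,v0)
Op 4: gossip N0<->N2 -> N0.N0=(alive,v0) N0.N1=(alive,v0) N0.N2=(alive,v0) N0.N3=(alive,v0) | N2.N0=(alive,v0) N2.N1=(alive,v0) N2.N2=(alive,v0) N2.N3=(alive,v0)
Op 5: N2 marks N3=dead -> (dead,v1)
Op 6: N0 marks N3=dead -> (dead,v1)
Op 7: gossip N3<->N1 -> N3.N0=(alive,v0) N3.N1=(alive,v0) N3.N2=(alive,v0) N3.N3=(alive,v0) | N1.N0=(alive,v0) N1.N1=(alive,v0) N1.N2=(alive,v0) N1.N3=(alive,v0)
Op 8: gossip N2<->N0 -> N2.N0=(alive,v0) N2.N1=(alive,v0) N2.N2=(alive,v0) N2.N3=(dead,v1) | N0.N0=(alive,v0) N0.N1=(alive,v0) N0.N2=(alive,v0) N0.N3=(dead,v1)
Op 9: gossip N2<->N0 -> N2.N0=(alive,v0) N2.N1=(alive,v0) N2.N2=(alive,v0) N2.N3=(dead,v1) | N0.N0=(alive,v0) N0.N1=(alive,v0) N0.N2=(alive,v0) N0.N3=(dead,v1)

Answer: N0=alive,0 N1=alive,0 N2=alive,0 N3=alive,0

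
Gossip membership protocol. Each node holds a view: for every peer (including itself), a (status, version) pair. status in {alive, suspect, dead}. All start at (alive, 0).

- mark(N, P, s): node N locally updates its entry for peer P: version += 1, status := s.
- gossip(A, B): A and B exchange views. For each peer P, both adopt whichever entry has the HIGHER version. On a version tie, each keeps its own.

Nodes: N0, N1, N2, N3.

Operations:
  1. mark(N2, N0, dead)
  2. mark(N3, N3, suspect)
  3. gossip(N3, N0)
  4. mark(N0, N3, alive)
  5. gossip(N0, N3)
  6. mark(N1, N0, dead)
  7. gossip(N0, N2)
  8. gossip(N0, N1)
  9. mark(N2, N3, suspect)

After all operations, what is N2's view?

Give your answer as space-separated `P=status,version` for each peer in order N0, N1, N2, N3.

Op 1: N2 marks N0=dead -> (dead,v1)
Op 2: N3 marks N3=suspect -> (suspect,v1)
Op 3: gossip N3<->N0 -> N3.N0=(alive,v0) N3.N1=(alive,v0) N3.N2=(alive,v0) N3.N3=(suspect,v1) | N0.N0=(alive,v0) N0.N1=(alive,v0) N0.N2=(alive,v0) N0.N3=(suspect,v1)
Op 4: N0 marks N3=alive -> (alive,v2)
Op 5: gossip N0<->N3 -> N0.N0=(alive,v0) N0.N1=(alive,v0) N0.N2=(alive,v0) N0.N3=(alive,v2) | N3.N0=(alive,v0) N3.N1=(alive,v0) N3.N2=(alive,v0) N3.N3=(alive,v2)
Op 6: N1 marks N0=dead -> (dead,v1)
Op 7: gossip N0<->N2 -> N0.N0=(dead,v1) N0.N1=(alive,v0) N0.N2=(alive,v0) N0.N3=(alive,v2) | N2.N0=(dead,v1) N2.N1=(alive,v0) N2.N2=(alive,v0) N2.N3=(alive,v2)
Op 8: gossip N0<->N1 -> N0.N0=(dead,v1) N0.N1=(alive,v0) N0.N2=(alive,v0) N0.N3=(alive,v2) | N1.N0=(dead,v1) N1.N1=(alive,v0) N1.N2=(alive,v0) N1.N3=(alive,v2)
Op 9: N2 marks N3=suspect -> (suspect,v3)

Answer: N0=dead,1 N1=alive,0 N2=alive,0 N3=suspect,3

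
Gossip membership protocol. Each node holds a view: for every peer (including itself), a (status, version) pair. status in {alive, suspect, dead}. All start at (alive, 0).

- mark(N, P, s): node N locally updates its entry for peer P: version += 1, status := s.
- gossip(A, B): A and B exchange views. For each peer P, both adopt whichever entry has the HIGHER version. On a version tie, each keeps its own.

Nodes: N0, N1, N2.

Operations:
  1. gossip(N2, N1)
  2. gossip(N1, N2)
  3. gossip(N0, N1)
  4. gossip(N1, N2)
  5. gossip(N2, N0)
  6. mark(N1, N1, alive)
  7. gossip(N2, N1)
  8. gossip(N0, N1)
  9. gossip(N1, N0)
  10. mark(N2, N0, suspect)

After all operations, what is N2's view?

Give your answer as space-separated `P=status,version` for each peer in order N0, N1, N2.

Op 1: gossip N2<->N1 -> N2.N0=(alive,v0) N2.N1=(alive,v0) N2.N2=(alive,v0) | N1.N0=(alive,v0) N1.N1=(alive,v0) N1.N2=(alive,v0)
Op 2: gossip N1<->N2 -> N1.N0=(alive,v0) N1.N1=(alive,v0) N1.N2=(alive,v0) | N2.N0=(alive,v0) N2.N1=(alive,v0) N2.N2=(alive,v0)
Op 3: gossip N0<->N1 -> N0.N0=(alive,v0) N0.N1=(alive,v0) N0.N2=(alive,v0) | N1.N0=(alive,v0) N1.N1=(alive,v0) N1.N2=(alive,v0)
Op 4: gossip N1<->N2 -> N1.N0=(alive,v0) N1.N1=(alive,v0) N1.N2=(alive,v0) | N2.N0=(alive,v0) N2.N1=(alive,v0) N2.N2=(alive,v0)
Op 5: gossip N2<->N0 -> N2.N0=(alive,v0) N2.N1=(alive,v0) N2.N2=(alive,v0) | N0.N0=(alive,v0) N0.N1=(alive,v0) N0.N2=(alive,v0)
Op 6: N1 marks N1=alive -> (alive,v1)
Op 7: gossip N2<->N1 -> N2.N0=(alive,v0) N2.N1=(alive,v1) N2.N2=(alive,v0) | N1.N0=(alive,v0) N1.N1=(alive,v1) N1.N2=(alive,v0)
Op 8: gossip N0<->N1 -> N0.N0=(alive,v0) N0.N1=(alive,v1) N0.N2=(alive,v0) | N1.N0=(alive,v0) N1.N1=(alive,v1) N1.N2=(alive,v0)
Op 9: gossip N1<->N0 -> N1.N0=(alive,v0) N1.N1=(alive,v1) N1.N2=(alive,v0) | N0.N0=(alive,v0) N0.N1=(alive,v1) N0.N2=(alive,v0)
Op 10: N2 marks N0=suspect -> (suspect,v1)

Answer: N0=suspect,1 N1=alive,1 N2=alive,0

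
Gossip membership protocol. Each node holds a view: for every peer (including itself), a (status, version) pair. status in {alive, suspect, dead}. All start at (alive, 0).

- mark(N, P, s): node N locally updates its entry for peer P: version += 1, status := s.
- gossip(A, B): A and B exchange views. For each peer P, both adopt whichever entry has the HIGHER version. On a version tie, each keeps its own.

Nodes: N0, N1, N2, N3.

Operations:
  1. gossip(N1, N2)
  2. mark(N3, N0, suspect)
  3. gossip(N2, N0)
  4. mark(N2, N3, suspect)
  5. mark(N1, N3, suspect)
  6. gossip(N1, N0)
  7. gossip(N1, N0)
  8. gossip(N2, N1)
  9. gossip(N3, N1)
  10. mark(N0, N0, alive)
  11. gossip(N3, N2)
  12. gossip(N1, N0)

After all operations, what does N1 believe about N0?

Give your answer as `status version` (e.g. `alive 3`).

Answer: suspect 1

Derivation:
Op 1: gossip N1<->N2 -> N1.N0=(alive,v0) N1.N1=(alive,v0) N1.N2=(alive,v0) N1.N3=(alive,v0) | N2.N0=(alive,v0) N2.N1=(alive,v0) N2.N2=(alive,v0) N2.N3=(alive,v0)
Op 2: N3 marks N0=suspect -> (suspect,v1)
Op 3: gossip N2<->N0 -> N2.N0=(alive,v0) N2.N1=(alive,v0) N2.N2=(alive,v0) N2.N3=(alive,v0) | N0.N0=(alive,v0) N0.N1=(alive,v0) N0.N2=(alive,v0) N0.N3=(alive,v0)
Op 4: N2 marks N3=suspect -> (suspect,v1)
Op 5: N1 marks N3=suspect -> (suspect,v1)
Op 6: gossip N1<->N0 -> N1.N0=(alive,v0) N1.N1=(alive,v0) N1.N2=(alive,v0) N1.N3=(suspect,v1) | N0.N0=(alive,v0) N0.N1=(alive,v0) N0.N2=(alive,v0) N0.N3=(suspect,v1)
Op 7: gossip N1<->N0 -> N1.N0=(alive,v0) N1.N1=(alive,v0) N1.N2=(alive,v0) N1.N3=(suspect,v1) | N0.N0=(alive,v0) N0.N1=(alive,v0) N0.N2=(alive,v0) N0.N3=(suspect,v1)
Op 8: gossip N2<->N1 -> N2.N0=(alive,v0) N2.N1=(alive,v0) N2.N2=(alive,v0) N2.N3=(suspect,v1) | N1.N0=(alive,v0) N1.N1=(alive,v0) N1.N2=(alive,v0) N1.N3=(suspect,v1)
Op 9: gossip N3<->N1 -> N3.N0=(suspect,v1) N3.N1=(alive,v0) N3.N2=(alive,v0) N3.N3=(suspect,v1) | N1.N0=(suspect,v1) N1.N1=(alive,v0) N1.N2=(alive,v0) N1.N3=(suspect,v1)
Op 10: N0 marks N0=alive -> (alive,v1)
Op 11: gossip N3<->N2 -> N3.N0=(suspect,v1) N3.N1=(alive,v0) N3.N2=(alive,v0) N3.N3=(suspect,v1) | N2.N0=(suspect,v1) N2.N1=(alive,v0) N2.N2=(alive,v0) N2.N3=(suspect,v1)
Op 12: gossip N1<->N0 -> N1.N0=(suspect,v1) N1.N1=(alive,v0) N1.N2=(alive,v0) N1.N3=(suspect,v1) | N0.N0=(alive,v1) N0.N1=(alive,v0) N0.N2=(alive,v0) N0.N3=(suspect,v1)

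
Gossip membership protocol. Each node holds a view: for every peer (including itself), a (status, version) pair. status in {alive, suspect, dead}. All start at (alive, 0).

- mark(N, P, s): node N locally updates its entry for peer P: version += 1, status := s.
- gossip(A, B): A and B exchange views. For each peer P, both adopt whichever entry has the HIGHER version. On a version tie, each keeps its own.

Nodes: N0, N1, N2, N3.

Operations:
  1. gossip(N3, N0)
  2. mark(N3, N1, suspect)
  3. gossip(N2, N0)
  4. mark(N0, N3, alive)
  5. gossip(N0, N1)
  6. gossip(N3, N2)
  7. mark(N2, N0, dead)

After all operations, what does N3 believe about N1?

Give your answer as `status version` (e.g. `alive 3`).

Answer: suspect 1

Derivation:
Op 1: gossip N3<->N0 -> N3.N0=(alive,v0) N3.N1=(alive,v0) N3.N2=(alive,v0) N3.N3=(alive,v0) | N0.N0=(alive,v0) N0.N1=(alive,v0) N0.N2=(alive,v0) N0.N3=(alive,v0)
Op 2: N3 marks N1=suspect -> (suspect,v1)
Op 3: gossip N2<->N0 -> N2.N0=(alive,v0) N2.N1=(alive,v0) N2.N2=(alive,v0) N2.N3=(alive,v0) | N0.N0=(alive,v0) N0.N1=(alive,v0) N0.N2=(alive,v0) N0.N3=(alive,v0)
Op 4: N0 marks N3=alive -> (alive,v1)
Op 5: gossip N0<->N1 -> N0.N0=(alive,v0) N0.N1=(alive,v0) N0.N2=(alive,v0) N0.N3=(alive,v1) | N1.N0=(alive,v0) N1.N1=(alive,v0) N1.N2=(alive,v0) N1.N3=(alive,v1)
Op 6: gossip N3<->N2 -> N3.N0=(alive,v0) N3.N1=(suspect,v1) N3.N2=(alive,v0) N3.N3=(alive,v0) | N2.N0=(alive,v0) N2.N1=(suspect,v1) N2.N2=(alive,v0) N2.N3=(alive,v0)
Op 7: N2 marks N0=dead -> (dead,v1)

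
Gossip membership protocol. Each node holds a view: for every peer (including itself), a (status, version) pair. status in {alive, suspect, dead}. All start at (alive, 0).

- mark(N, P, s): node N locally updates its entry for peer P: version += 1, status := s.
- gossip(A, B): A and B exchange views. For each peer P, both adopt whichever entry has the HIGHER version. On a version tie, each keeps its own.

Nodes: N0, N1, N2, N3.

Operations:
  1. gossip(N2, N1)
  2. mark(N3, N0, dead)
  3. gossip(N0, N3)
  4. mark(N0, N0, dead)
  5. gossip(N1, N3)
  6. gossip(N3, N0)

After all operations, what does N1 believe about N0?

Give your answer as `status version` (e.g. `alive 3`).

Answer: dead 1

Derivation:
Op 1: gossip N2<->N1 -> N2.N0=(alive,v0) N2.N1=(alive,v0) N2.N2=(alive,v0) N2.N3=(alive,v0) | N1.N0=(alive,v0) N1.N1=(alive,v0) N1.N2=(alive,v0) N1.N3=(alive,v0)
Op 2: N3 marks N0=dead -> (dead,v1)
Op 3: gossip N0<->N3 -> N0.N0=(dead,v1) N0.N1=(alive,v0) N0.N2=(alive,v0) N0.N3=(alive,v0) | N3.N0=(dead,v1) N3.N1=(alive,v0) N3.N2=(alive,v0) N3.N3=(alive,v0)
Op 4: N0 marks N0=dead -> (dead,v2)
Op 5: gossip N1<->N3 -> N1.N0=(dead,v1) N1.N1=(alive,v0) N1.N2=(alive,v0) N1.N3=(alive,v0) | N3.N0=(dead,v1) N3.N1=(alive,v0) N3.N2=(alive,v0) N3.N3=(alive,v0)
Op 6: gossip N3<->N0 -> N3.N0=(dead,v2) N3.N1=(alive,v0) N3.N2=(alive,v0) N3.N3=(alive,v0) | N0.N0=(dead,v2) N0.N1=(alive,v0) N0.N2=(alive,v0) N0.N3=(alive,v0)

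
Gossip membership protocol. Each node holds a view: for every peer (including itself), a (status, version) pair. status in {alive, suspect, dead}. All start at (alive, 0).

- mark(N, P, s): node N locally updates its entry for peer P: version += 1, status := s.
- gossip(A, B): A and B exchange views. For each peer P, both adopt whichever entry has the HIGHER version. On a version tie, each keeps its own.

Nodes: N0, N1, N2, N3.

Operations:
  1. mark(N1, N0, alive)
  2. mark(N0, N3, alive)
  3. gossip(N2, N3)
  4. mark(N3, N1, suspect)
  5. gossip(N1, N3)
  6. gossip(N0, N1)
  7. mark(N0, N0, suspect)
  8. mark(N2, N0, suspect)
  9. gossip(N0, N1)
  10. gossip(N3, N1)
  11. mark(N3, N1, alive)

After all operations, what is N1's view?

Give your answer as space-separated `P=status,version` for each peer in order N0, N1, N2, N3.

Op 1: N1 marks N0=alive -> (alive,v1)
Op 2: N0 marks N3=alive -> (alive,v1)
Op 3: gossip N2<->N3 -> N2.N0=(alive,v0) N2.N1=(alive,v0) N2.N2=(alive,v0) N2.N3=(alive,v0) | N3.N0=(alive,v0) N3.N1=(alive,v0) N3.N2=(alive,v0) N3.N3=(alive,v0)
Op 4: N3 marks N1=suspect -> (suspect,v1)
Op 5: gossip N1<->N3 -> N1.N0=(alive,v1) N1.N1=(suspect,v1) N1.N2=(alive,v0) N1.N3=(alive,v0) | N3.N0=(alive,v1) N3.N1=(suspect,v1) N3.N2=(alive,v0) N3.N3=(alive,v0)
Op 6: gossip N0<->N1 -> N0.N0=(alive,v1) N0.N1=(suspect,v1) N0.N2=(alive,v0) N0.N3=(alive,v1) | N1.N0=(alive,v1) N1.N1=(suspect,v1) N1.N2=(alive,v0) N1.N3=(alive,v1)
Op 7: N0 marks N0=suspect -> (suspect,v2)
Op 8: N2 marks N0=suspect -> (suspect,v1)
Op 9: gossip N0<->N1 -> N0.N0=(suspect,v2) N0.N1=(suspect,v1) N0.N2=(alive,v0) N0.N3=(alive,v1) | N1.N0=(suspect,v2) N1.N1=(suspect,v1) N1.N2=(alive,v0) N1.N3=(alive,v1)
Op 10: gossip N3<->N1 -> N3.N0=(suspect,v2) N3.N1=(suspect,v1) N3.N2=(alive,v0) N3.N3=(alive,v1) | N1.N0=(suspect,v2) N1.N1=(suspect,v1) N1.N2=(alive,v0) N1.N3=(alive,v1)
Op 11: N3 marks N1=alive -> (alive,v2)

Answer: N0=suspect,2 N1=suspect,1 N2=alive,0 N3=alive,1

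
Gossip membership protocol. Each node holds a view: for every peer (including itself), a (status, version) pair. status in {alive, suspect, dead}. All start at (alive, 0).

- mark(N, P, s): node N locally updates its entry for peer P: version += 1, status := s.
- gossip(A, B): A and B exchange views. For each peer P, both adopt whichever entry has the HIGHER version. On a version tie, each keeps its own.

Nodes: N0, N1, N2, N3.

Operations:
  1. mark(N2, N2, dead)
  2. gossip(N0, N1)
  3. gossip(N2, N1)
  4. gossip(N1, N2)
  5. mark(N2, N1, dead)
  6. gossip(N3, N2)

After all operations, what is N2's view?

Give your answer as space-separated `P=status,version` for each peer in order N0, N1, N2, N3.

Answer: N0=alive,0 N1=dead,1 N2=dead,1 N3=alive,0

Derivation:
Op 1: N2 marks N2=dead -> (dead,v1)
Op 2: gossip N0<->N1 -> N0.N0=(alive,v0) N0.N1=(alive,v0) N0.N2=(alive,v0) N0.N3=(alive,v0) | N1.N0=(alive,v0) N1.N1=(alive,v0) N1.N2=(alive,v0) N1.N3=(alive,v0)
Op 3: gossip N2<->N1 -> N2.N0=(alive,v0) N2.N1=(alive,v0) N2.N2=(dead,v1) N2.N3=(alive,v0) | N1.N0=(alive,v0) N1.N1=(alive,v0) N1.N2=(dead,v1) N1.N3=(alive,v0)
Op 4: gossip N1<->N2 -> N1.N0=(alive,v0) N1.N1=(alive,v0) N1.N2=(dead,v1) N1.N3=(alive,v0) | N2.N0=(alive,v0) N2.N1=(alive,v0) N2.N2=(dead,v1) N2.N3=(alive,v0)
Op 5: N2 marks N1=dead -> (dead,v1)
Op 6: gossip N3<->N2 -> N3.N0=(alive,v0) N3.N1=(dead,v1) N3.N2=(dead,v1) N3.N3=(alive,v0) | N2.N0=(alive,v0) N2.N1=(dead,v1) N2.N2=(dead,v1) N2.N3=(alive,v0)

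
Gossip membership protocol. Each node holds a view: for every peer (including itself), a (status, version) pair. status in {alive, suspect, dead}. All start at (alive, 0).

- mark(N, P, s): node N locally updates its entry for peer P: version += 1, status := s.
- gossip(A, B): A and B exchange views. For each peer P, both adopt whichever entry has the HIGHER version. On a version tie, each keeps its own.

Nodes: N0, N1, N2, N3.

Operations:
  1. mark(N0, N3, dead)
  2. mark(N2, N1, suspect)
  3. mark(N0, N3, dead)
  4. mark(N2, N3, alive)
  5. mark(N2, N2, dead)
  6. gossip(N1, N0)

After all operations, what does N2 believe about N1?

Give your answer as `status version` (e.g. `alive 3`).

Op 1: N0 marks N3=dead -> (dead,v1)
Op 2: N2 marks N1=suspect -> (suspect,v1)
Op 3: N0 marks N3=dead -> (dead,v2)
Op 4: N2 marks N3=alive -> (alive,v1)
Op 5: N2 marks N2=dead -> (dead,v1)
Op 6: gossip N1<->N0 -> N1.N0=(alive,v0) N1.N1=(alive,v0) N1.N2=(alive,v0) N1.N3=(dead,v2) | N0.N0=(alive,v0) N0.N1=(alive,v0) N0.N2=(alive,v0) N0.N3=(dead,v2)

Answer: suspect 1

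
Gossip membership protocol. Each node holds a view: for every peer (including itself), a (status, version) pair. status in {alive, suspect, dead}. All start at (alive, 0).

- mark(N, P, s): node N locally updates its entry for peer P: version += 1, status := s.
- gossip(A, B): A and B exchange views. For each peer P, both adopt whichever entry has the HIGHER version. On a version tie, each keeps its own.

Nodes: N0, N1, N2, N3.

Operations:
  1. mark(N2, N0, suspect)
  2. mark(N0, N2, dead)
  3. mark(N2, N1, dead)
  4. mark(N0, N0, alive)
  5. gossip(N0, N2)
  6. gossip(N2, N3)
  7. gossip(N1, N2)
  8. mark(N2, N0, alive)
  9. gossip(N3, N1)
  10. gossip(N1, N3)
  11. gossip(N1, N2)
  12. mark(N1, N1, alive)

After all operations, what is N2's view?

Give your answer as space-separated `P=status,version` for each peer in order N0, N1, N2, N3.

Op 1: N2 marks N0=suspect -> (suspect,v1)
Op 2: N0 marks N2=dead -> (dead,v1)
Op 3: N2 marks N1=dead -> (dead,v1)
Op 4: N0 marks N0=alive -> (alive,v1)
Op 5: gossip N0<->N2 -> N0.N0=(alive,v1) N0.N1=(dead,v1) N0.N2=(dead,v1) N0.N3=(alive,v0) | N2.N0=(suspect,v1) N2.N1=(dead,v1) N2.N2=(dead,v1) N2.N3=(alive,v0)
Op 6: gossip N2<->N3 -> N2.N0=(suspect,v1) N2.N1=(dead,v1) N2.N2=(dead,v1) N2.N3=(alive,v0) | N3.N0=(suspect,v1) N3.N1=(dead,v1) N3.N2=(dead,v1) N3.N3=(alive,v0)
Op 7: gossip N1<->N2 -> N1.N0=(suspect,v1) N1.N1=(dead,v1) N1.N2=(dead,v1) N1.N3=(alive,v0) | N2.N0=(suspect,v1) N2.N1=(dead,v1) N2.N2=(dead,v1) N2.N3=(alive,v0)
Op 8: N2 marks N0=alive -> (alive,v2)
Op 9: gossip N3<->N1 -> N3.N0=(suspect,v1) N3.N1=(dead,v1) N3.N2=(dead,v1) N3.N3=(alive,v0) | N1.N0=(suspect,v1) N1.N1=(dead,v1) N1.N2=(dead,v1) N1.N3=(alive,v0)
Op 10: gossip N1<->N3 -> N1.N0=(suspect,v1) N1.N1=(dead,v1) N1.N2=(dead,v1) N1.N3=(alive,v0) | N3.N0=(suspect,v1) N3.N1=(dead,v1) N3.N2=(dead,v1) N3.N3=(alive,v0)
Op 11: gossip N1<->N2 -> N1.N0=(alive,v2) N1.N1=(dead,v1) N1.N2=(dead,v1) N1.N3=(alive,v0) | N2.N0=(alive,v2) N2.N1=(dead,v1) N2.N2=(dead,v1) N2.N3=(alive,v0)
Op 12: N1 marks N1=alive -> (alive,v2)

Answer: N0=alive,2 N1=dead,1 N2=dead,1 N3=alive,0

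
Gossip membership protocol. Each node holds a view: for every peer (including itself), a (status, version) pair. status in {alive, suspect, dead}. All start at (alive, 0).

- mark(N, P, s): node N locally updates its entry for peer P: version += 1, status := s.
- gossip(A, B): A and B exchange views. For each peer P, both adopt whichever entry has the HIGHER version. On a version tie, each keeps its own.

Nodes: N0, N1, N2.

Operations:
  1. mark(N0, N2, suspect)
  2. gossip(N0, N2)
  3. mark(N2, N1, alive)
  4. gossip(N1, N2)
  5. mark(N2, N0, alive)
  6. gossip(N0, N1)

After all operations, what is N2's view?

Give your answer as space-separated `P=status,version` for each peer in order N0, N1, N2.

Answer: N0=alive,1 N1=alive,1 N2=suspect,1

Derivation:
Op 1: N0 marks N2=suspect -> (suspect,v1)
Op 2: gossip N0<->N2 -> N0.N0=(alive,v0) N0.N1=(alive,v0) N0.N2=(suspect,v1) | N2.N0=(alive,v0) N2.N1=(alive,v0) N2.N2=(suspect,v1)
Op 3: N2 marks N1=alive -> (alive,v1)
Op 4: gossip N1<->N2 -> N1.N0=(alive,v0) N1.N1=(alive,v1) N1.N2=(suspect,v1) | N2.N0=(alive,v0) N2.N1=(alive,v1) N2.N2=(suspect,v1)
Op 5: N2 marks N0=alive -> (alive,v1)
Op 6: gossip N0<->N1 -> N0.N0=(alive,v0) N0.N1=(alive,v1) N0.N2=(suspect,v1) | N1.N0=(alive,v0) N1.N1=(alive,v1) N1.N2=(suspect,v1)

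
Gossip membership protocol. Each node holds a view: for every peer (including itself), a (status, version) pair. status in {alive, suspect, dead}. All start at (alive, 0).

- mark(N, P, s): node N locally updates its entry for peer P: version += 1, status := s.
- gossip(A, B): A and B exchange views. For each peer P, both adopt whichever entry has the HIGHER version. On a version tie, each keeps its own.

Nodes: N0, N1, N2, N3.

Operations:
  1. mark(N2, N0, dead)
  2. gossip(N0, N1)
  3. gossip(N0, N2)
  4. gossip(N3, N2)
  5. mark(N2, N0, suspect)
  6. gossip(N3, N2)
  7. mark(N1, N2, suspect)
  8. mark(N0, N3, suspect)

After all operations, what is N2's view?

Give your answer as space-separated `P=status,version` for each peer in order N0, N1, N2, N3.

Answer: N0=suspect,2 N1=alive,0 N2=alive,0 N3=alive,0

Derivation:
Op 1: N2 marks N0=dead -> (dead,v1)
Op 2: gossip N0<->N1 -> N0.N0=(alive,v0) N0.N1=(alive,v0) N0.N2=(alive,v0) N0.N3=(alive,v0) | N1.N0=(alive,v0) N1.N1=(alive,v0) N1.N2=(alive,v0) N1.N3=(alive,v0)
Op 3: gossip N0<->N2 -> N0.N0=(dead,v1) N0.N1=(alive,v0) N0.N2=(alive,v0) N0.N3=(alive,v0) | N2.N0=(dead,v1) N2.N1=(alive,v0) N2.N2=(alive,v0) N2.N3=(alive,v0)
Op 4: gossip N3<->N2 -> N3.N0=(dead,v1) N3.N1=(alive,v0) N3.N2=(alive,v0) N3.N3=(alive,v0) | N2.N0=(dead,v1) N2.N1=(alive,v0) N2.N2=(alive,v0) N2.N3=(alive,v0)
Op 5: N2 marks N0=suspect -> (suspect,v2)
Op 6: gossip N3<->N2 -> N3.N0=(suspect,v2) N3.N1=(alive,v0) N3.N2=(alive,v0) N3.N3=(alive,v0) | N2.N0=(suspect,v2) N2.N1=(alive,v0) N2.N2=(alive,v0) N2.N3=(alive,v0)
Op 7: N1 marks N2=suspect -> (suspect,v1)
Op 8: N0 marks N3=suspect -> (suspect,v1)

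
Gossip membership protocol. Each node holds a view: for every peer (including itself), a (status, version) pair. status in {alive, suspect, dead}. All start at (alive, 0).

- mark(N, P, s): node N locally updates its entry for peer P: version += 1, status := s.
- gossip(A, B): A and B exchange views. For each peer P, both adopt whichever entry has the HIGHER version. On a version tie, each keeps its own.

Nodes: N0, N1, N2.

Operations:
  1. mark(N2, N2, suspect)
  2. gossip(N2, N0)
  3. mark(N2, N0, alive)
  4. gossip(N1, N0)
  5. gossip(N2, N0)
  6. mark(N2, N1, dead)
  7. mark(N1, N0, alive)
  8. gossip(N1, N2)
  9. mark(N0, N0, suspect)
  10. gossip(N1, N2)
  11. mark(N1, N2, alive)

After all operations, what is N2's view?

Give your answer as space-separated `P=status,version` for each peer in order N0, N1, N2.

Op 1: N2 marks N2=suspect -> (suspect,v1)
Op 2: gossip N2<->N0 -> N2.N0=(alive,v0) N2.N1=(alive,v0) N2.N2=(suspect,v1) | N0.N0=(alive,v0) N0.N1=(alive,v0) N0.N2=(suspect,v1)
Op 3: N2 marks N0=alive -> (alive,v1)
Op 4: gossip N1<->N0 -> N1.N0=(alive,v0) N1.N1=(alive,v0) N1.N2=(suspect,v1) | N0.N0=(alive,v0) N0.N1=(alive,v0) N0.N2=(suspect,v1)
Op 5: gossip N2<->N0 -> N2.N0=(alive,v1) N2.N1=(alive,v0) N2.N2=(suspect,v1) | N0.N0=(alive,v1) N0.N1=(alive,v0) N0.N2=(suspect,v1)
Op 6: N2 marks N1=dead -> (dead,v1)
Op 7: N1 marks N0=alive -> (alive,v1)
Op 8: gossip N1<->N2 -> N1.N0=(alive,v1) N1.N1=(dead,v1) N1.N2=(suspect,v1) | N2.N0=(alive,v1) N2.N1=(dead,v1) N2.N2=(suspect,v1)
Op 9: N0 marks N0=suspect -> (suspect,v2)
Op 10: gossip N1<->N2 -> N1.N0=(alive,v1) N1.N1=(dead,v1) N1.N2=(suspect,v1) | N2.N0=(alive,v1) N2.N1=(dead,v1) N2.N2=(suspect,v1)
Op 11: N1 marks N2=alive -> (alive,v2)

Answer: N0=alive,1 N1=dead,1 N2=suspect,1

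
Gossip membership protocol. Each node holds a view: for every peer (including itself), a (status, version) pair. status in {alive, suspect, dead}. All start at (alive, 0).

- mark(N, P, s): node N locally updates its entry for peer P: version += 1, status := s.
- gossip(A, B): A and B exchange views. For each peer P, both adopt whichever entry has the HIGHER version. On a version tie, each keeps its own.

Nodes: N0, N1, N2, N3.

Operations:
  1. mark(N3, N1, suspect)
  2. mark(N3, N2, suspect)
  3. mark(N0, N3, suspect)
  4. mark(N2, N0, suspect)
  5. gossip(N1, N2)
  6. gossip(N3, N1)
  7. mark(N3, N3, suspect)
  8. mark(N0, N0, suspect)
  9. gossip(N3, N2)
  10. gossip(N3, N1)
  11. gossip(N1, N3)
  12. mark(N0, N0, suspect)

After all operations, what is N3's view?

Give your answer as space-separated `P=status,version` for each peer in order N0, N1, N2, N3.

Answer: N0=suspect,1 N1=suspect,1 N2=suspect,1 N3=suspect,1

Derivation:
Op 1: N3 marks N1=suspect -> (suspect,v1)
Op 2: N3 marks N2=suspect -> (suspect,v1)
Op 3: N0 marks N3=suspect -> (suspect,v1)
Op 4: N2 marks N0=suspect -> (suspect,v1)
Op 5: gossip N1<->N2 -> N1.N0=(suspect,v1) N1.N1=(alive,v0) N1.N2=(alive,v0) N1.N3=(alive,v0) | N2.N0=(suspect,v1) N2.N1=(alive,v0) N2.N2=(alive,v0) N2.N3=(alive,v0)
Op 6: gossip N3<->N1 -> N3.N0=(suspect,v1) N3.N1=(suspect,v1) N3.N2=(suspect,v1) N3.N3=(alive,v0) | N1.N0=(suspect,v1) N1.N1=(suspect,v1) N1.N2=(suspect,v1) N1.N3=(alive,v0)
Op 7: N3 marks N3=suspect -> (suspect,v1)
Op 8: N0 marks N0=suspect -> (suspect,v1)
Op 9: gossip N3<->N2 -> N3.N0=(suspect,v1) N3.N1=(suspect,v1) N3.N2=(suspect,v1) N3.N3=(suspect,v1) | N2.N0=(suspect,v1) N2.N1=(suspect,v1) N2.N2=(suspect,v1) N2.N3=(suspect,v1)
Op 10: gossip N3<->N1 -> N3.N0=(suspect,v1) N3.N1=(suspect,v1) N3.N2=(suspect,v1) N3.N3=(suspect,v1) | N1.N0=(suspect,v1) N1.N1=(suspect,v1) N1.N2=(suspect,v1) N1.N3=(suspect,v1)
Op 11: gossip N1<->N3 -> N1.N0=(suspect,v1) N1.N1=(suspect,v1) N1.N2=(suspect,v1) N1.N3=(suspect,v1) | N3.N0=(suspect,v1) N3.N1=(suspect,v1) N3.N2=(suspect,v1) N3.N3=(suspect,v1)
Op 12: N0 marks N0=suspect -> (suspect,v2)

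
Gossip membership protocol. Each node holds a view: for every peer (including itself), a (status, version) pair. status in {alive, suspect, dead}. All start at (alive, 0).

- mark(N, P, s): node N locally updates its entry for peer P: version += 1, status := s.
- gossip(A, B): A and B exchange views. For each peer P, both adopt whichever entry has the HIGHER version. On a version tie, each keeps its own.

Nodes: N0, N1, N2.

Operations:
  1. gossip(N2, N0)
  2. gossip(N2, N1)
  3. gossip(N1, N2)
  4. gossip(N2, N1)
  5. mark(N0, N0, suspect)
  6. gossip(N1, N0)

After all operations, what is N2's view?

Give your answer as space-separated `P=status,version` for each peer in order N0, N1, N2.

Answer: N0=alive,0 N1=alive,0 N2=alive,0

Derivation:
Op 1: gossip N2<->N0 -> N2.N0=(alive,v0) N2.N1=(alive,v0) N2.N2=(alive,v0) | N0.N0=(alive,v0) N0.N1=(alive,v0) N0.N2=(alive,v0)
Op 2: gossip N2<->N1 -> N2.N0=(alive,v0) N2.N1=(alive,v0) N2.N2=(alive,v0) | N1.N0=(alive,v0) N1.N1=(alive,v0) N1.N2=(alive,v0)
Op 3: gossip N1<->N2 -> N1.N0=(alive,v0) N1.N1=(alive,v0) N1.N2=(alive,v0) | N2.N0=(alive,v0) N2.N1=(alive,v0) N2.N2=(alive,v0)
Op 4: gossip N2<->N1 -> N2.N0=(alive,v0) N2.N1=(alive,v0) N2.N2=(alive,v0) | N1.N0=(alive,v0) N1.N1=(alive,v0) N1.N2=(alive,v0)
Op 5: N0 marks N0=suspect -> (suspect,v1)
Op 6: gossip N1<->N0 -> N1.N0=(suspect,v1) N1.N1=(alive,v0) N1.N2=(alive,v0) | N0.N0=(suspect,v1) N0.N1=(alive,v0) N0.N2=(alive,v0)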